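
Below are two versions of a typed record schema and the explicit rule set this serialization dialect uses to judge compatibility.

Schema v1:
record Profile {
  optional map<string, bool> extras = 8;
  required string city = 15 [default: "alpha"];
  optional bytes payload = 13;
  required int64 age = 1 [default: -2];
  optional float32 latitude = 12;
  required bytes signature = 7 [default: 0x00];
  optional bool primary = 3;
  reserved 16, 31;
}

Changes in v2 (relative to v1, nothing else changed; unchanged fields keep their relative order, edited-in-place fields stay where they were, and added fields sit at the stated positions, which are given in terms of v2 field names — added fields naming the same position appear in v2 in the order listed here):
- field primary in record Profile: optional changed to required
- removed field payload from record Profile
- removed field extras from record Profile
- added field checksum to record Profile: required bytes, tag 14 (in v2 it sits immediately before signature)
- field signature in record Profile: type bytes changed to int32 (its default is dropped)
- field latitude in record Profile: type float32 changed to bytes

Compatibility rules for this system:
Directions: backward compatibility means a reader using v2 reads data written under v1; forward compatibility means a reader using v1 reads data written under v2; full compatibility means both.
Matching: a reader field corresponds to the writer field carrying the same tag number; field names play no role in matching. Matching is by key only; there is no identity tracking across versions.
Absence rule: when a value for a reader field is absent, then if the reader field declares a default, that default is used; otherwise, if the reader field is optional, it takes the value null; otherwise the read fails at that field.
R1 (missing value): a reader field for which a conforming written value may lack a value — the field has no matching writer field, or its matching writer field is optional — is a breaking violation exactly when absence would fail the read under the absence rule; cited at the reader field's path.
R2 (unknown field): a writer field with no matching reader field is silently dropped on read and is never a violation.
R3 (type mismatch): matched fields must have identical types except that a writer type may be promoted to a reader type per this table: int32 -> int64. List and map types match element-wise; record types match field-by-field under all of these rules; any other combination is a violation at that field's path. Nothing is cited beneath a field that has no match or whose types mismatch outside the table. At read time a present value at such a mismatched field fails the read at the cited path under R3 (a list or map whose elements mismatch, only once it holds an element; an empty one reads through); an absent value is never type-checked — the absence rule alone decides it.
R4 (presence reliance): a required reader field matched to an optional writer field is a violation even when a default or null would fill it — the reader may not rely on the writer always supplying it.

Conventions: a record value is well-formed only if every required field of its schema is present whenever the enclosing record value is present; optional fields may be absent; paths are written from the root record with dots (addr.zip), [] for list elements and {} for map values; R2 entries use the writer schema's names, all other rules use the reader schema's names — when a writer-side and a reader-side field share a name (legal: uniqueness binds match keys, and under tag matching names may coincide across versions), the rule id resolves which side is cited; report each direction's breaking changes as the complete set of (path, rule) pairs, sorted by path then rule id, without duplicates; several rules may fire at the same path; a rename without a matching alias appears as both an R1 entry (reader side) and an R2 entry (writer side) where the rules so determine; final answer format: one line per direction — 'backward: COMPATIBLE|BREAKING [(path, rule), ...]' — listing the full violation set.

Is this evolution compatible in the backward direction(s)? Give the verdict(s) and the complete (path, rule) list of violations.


in Profile below, arrows point writer -> reader
backward pass over Profile, reader schema v2, writer schema v1:
  city: paired with writer city (string -> string; writer required)
  age: paired with writer age (int64 -> int64; writer required)
  latitude: paired with writer latitude (float32 -> bytes; writer optional)
  checksum: no writer-side match
  signature: paired with writer signature (bytes -> int32; writer required)
  primary: paired with writer primary (bool -> bool; writer optional)
  leftover writer field: extras
  leftover writer field: payload
  breaking: (checksum, R1)
  breaking: (latitude, R3)
  breaking: (primary, R1)
  breaking: (primary, R4)
  breaking: (signature, R3)
  => backward: BREAKING (5)
diffs on Profile not affecting the asked answer:
  removed field payload from record Profile -> triggers nothing under Profile's printed rules — same verdict
  removed field extras from record Profile -> triggers nothing under Profile's printed rules — same verdict

backward: BREAKING [(checksum, R1), (latitude, R3), (primary, R1), (primary, R4), (signature, R3)]


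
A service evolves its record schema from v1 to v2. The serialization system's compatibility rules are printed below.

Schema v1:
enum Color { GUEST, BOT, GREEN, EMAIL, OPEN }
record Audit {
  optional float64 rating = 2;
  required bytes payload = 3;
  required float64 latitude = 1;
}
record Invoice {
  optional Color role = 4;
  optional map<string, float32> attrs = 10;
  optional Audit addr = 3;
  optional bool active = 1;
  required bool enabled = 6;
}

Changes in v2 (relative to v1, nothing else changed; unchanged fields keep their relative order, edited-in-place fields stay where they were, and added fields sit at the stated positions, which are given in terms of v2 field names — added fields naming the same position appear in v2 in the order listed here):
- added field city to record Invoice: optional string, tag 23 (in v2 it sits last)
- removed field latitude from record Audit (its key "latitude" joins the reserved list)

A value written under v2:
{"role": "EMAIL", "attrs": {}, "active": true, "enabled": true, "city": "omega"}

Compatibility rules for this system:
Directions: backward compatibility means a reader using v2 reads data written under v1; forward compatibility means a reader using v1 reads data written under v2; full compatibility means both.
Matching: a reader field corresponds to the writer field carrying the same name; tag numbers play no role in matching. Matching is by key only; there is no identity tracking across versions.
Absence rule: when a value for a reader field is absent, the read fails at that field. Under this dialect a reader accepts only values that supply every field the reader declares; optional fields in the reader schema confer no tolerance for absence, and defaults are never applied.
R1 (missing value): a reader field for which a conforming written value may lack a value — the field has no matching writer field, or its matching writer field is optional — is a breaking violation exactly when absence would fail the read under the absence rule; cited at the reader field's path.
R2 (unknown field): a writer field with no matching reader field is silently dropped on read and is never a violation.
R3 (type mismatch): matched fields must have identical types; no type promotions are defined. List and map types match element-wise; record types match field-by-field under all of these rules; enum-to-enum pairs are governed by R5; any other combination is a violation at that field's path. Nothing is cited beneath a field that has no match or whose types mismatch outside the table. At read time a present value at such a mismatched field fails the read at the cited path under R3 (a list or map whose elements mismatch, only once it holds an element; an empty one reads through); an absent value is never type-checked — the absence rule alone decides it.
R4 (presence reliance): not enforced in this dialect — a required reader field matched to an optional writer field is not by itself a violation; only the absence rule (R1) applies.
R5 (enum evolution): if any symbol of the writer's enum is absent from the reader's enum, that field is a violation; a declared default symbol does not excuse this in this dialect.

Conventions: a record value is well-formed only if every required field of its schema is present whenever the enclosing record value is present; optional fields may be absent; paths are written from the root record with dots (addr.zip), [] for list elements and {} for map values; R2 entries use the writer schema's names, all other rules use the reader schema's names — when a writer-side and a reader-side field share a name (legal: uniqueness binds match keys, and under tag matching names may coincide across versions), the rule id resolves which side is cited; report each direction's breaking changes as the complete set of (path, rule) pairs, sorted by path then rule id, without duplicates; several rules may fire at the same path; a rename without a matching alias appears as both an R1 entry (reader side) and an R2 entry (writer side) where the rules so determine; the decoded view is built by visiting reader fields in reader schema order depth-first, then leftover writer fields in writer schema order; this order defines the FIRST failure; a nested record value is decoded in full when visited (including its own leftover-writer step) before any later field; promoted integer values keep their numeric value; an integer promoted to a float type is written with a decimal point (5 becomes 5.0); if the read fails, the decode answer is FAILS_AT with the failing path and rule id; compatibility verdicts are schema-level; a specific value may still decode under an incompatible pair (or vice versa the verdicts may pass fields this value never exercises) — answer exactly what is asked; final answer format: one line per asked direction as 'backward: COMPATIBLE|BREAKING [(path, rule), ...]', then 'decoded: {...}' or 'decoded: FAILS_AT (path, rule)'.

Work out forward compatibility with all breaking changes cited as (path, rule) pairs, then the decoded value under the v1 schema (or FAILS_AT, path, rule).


forward: BREAKING [(active, R1), (addr, R1), (addr.latitude, R1), (addr.rating, R1), (attrs, R1), (role, R1)]; decoded: FAILS_AT (addr, R1)

the writer's type comes first in each Invoice pair
checking forward for Invoice: reader v1 against writer v2:
  role: paired with writer role (Color -> Color; writer optional)
  attrs: paired with writer attrs (map<string, float32> -> map<string, float32>; writer optional)
  addr: paired with writer addr (Audit -> Audit; writer optional)
  active: paired with writer active (bool -> bool; writer optional)
  enabled: paired with writer enabled (bool -> bool; writer required)
  leftover writer field: city
  addr.rating: paired with writer addr.rating (float64 -> float64; writer optional)
  addr.payload: paired with writer addr.payload (bytes -> bytes; writer required)
  addr.latitude: no writer match
  R1 fires at active
  R1 fires at addr
  R1 fires at addr.latitude
  R1 fires at addr.rating
  R1 fires at attrs
  R1 fires at role
  forward on Invoice therefore BREAKING (6)
migrating the Invoice value to v1:
  role := "EMAIL"
  attrs := {}
  read fails at addr under R1 (no fill)
  => FAILS_AT (addr, R1)
the other Invoice changes do not affect what is asked:
  added field city to record Invoice: optional string, tag 23 (in v2 it sits last) -> affects backward compatibility only, which is not asked


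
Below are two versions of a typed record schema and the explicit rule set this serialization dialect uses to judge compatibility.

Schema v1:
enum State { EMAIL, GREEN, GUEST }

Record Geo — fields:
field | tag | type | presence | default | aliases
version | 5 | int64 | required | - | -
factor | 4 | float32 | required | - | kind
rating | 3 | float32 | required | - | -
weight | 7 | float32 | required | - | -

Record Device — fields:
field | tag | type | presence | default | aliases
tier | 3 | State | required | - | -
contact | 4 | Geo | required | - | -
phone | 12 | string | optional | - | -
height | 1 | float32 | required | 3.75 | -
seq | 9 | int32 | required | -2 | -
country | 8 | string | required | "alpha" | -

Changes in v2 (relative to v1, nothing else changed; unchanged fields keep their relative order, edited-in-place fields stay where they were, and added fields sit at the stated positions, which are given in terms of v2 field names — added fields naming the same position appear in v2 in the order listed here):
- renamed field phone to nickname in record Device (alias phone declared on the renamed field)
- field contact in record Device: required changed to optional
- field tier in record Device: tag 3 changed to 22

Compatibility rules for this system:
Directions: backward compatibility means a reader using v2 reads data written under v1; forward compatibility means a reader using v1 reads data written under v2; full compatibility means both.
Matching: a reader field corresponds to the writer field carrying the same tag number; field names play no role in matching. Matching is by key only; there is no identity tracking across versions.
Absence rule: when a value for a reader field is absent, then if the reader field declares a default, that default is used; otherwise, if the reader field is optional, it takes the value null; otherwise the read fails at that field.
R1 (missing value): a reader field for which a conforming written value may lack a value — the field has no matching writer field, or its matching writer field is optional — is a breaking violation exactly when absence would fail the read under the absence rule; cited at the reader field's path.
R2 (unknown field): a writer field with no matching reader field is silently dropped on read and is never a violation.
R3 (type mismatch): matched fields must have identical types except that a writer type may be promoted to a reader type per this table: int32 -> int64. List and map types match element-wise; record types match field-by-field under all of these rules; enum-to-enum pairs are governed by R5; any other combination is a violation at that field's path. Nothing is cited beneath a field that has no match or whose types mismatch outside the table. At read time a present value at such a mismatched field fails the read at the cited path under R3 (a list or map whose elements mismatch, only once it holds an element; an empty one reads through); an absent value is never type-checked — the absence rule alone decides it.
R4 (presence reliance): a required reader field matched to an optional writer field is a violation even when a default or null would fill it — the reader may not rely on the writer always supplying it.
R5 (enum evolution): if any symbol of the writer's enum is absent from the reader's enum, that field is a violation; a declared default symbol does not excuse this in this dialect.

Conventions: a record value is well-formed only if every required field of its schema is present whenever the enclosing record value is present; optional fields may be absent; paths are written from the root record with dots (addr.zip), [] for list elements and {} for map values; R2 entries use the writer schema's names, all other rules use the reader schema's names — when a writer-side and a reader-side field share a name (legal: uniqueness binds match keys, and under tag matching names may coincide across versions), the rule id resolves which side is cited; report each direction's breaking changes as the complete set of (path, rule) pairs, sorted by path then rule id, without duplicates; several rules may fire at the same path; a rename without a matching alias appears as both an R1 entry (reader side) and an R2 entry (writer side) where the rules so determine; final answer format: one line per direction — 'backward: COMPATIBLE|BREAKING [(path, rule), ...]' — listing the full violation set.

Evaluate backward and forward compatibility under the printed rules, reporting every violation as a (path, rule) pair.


backward: BREAKING [(tier, R1)]; forward: BREAKING [(contact, R1), (contact, R4), (tier, R1)]

in Device below, arrows point writer -> reader
backward analysis of Device with v2 as reader and v1 as writer:
  tier has no writer counterpart
  Geo -> Geo, writer required: contact aligns to contact
  string -> string, writer optional: nickname aligns to phone
  float32 -> float32, writer required: height aligns to height
  int32 -> int32, writer required: seq aligns to seq
  string -> string, writer required: country aligns to country
  writer tier: unknown to reader
  int64 -> int64, writer required: contact.version aligns to contact.version
  float32 -> float32, writer required: contact.factor aligns to contact.factor
  float32 -> float32, writer required: contact.rating aligns to contact.rating
  float32 -> float32, writer required: contact.weight aligns to contact.weight
  rule R1 violated at tier
  => backward: BREAKING (1)
forward analysis of Device with v1 as reader and v2 as writer:
  tier has no writer counterpart
  Geo -> Geo, writer optional: contact aligns to contact
  string -> string, writer optional: phone aligns to nickname
  float32 -> float32, writer required: height aligns to height
  int32 -> int32, writer required: seq aligns to seq
  string -> string, writer required: country aligns to country
  writer tier: unknown to reader
  int64 -> int64, writer required: contact.version aligns to contact.version
  float32 -> float32, writer required: contact.factor aligns to contact.factor
  float32 -> float32, writer required: contact.rating aligns to contact.rating
  float32 -> float32, writer required: contact.weight aligns to contact.weight
  rule R1 violated at contact
  rule R4 violated at contact
  rule R1 violated at tier
  => forward: BREAKING (3)


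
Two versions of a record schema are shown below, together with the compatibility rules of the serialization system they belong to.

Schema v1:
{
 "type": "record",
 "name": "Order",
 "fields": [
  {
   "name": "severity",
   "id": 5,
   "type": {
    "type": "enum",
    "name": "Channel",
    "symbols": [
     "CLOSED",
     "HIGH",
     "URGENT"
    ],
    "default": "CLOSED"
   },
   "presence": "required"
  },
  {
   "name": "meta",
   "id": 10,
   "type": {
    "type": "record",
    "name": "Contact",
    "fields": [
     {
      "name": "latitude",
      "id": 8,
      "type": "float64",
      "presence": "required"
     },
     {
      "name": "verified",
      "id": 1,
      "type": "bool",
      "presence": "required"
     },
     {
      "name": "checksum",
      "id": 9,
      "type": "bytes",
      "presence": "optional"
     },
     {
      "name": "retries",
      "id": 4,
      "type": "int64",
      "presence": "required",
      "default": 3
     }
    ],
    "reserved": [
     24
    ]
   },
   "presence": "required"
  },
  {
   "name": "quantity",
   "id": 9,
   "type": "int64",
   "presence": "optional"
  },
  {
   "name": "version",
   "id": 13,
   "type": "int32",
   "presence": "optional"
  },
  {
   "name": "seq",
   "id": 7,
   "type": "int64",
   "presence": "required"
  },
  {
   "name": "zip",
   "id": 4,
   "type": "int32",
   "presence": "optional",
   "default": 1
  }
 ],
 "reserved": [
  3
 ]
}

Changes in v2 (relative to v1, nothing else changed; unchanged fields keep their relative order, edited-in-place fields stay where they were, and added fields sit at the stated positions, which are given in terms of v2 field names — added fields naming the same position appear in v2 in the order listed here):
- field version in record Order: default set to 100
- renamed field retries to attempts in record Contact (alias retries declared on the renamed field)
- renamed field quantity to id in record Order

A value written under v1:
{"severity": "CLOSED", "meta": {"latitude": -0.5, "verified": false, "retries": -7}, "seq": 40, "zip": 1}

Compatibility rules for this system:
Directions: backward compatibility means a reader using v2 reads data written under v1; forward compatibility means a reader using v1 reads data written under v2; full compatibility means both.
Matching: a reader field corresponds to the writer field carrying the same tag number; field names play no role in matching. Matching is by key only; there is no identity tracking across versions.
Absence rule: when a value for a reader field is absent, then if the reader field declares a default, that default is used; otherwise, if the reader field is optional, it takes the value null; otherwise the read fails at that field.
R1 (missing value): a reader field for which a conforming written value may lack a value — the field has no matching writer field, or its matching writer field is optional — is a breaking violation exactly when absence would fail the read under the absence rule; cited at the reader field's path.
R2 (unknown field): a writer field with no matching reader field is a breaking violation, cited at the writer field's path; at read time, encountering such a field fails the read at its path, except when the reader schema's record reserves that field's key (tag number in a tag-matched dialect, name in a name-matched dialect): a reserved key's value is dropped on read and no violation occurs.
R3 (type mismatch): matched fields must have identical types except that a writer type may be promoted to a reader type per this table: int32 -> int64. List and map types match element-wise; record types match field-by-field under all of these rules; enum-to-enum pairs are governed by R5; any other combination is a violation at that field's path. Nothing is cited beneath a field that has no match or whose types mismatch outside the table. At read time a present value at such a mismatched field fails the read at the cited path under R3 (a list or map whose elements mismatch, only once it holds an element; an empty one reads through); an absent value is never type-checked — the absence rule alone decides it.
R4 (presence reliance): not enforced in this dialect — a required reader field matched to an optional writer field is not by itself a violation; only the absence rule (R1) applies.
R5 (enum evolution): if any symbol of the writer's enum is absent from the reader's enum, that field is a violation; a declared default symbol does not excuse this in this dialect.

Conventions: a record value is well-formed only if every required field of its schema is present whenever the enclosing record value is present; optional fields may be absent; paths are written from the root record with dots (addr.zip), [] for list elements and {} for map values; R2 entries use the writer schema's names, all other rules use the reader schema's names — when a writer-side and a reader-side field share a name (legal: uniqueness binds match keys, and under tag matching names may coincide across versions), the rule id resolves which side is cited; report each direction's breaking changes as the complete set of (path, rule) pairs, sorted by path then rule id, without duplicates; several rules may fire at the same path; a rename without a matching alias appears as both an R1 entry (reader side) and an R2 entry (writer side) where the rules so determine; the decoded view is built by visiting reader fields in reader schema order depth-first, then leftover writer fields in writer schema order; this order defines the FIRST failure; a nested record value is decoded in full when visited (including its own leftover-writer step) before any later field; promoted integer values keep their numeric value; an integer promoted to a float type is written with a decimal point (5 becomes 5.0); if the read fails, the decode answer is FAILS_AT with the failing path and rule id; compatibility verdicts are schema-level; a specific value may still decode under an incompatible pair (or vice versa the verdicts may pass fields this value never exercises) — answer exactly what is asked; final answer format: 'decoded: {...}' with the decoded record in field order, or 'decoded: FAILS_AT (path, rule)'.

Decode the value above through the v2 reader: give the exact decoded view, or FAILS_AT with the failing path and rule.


the writer's type comes first in each Order pair
decode (reader v2):
  severity := "CLOSED"
  meta.latitude := -0.5
  meta.verified := false
  meta.checksum := null (not supplied -> null)
  meta.attempts := -7 (from writer retries)
  id := null (not supplied -> null)
  version := 100 (no value, default fills)
  seq := 40
  zip := 1
  => decoded: {"severity": "CLOSED", "meta": {"latitude": -0.5, "verified": false, "checksum": null, "attempts": -7}, "id": null, "version": 100, "seq": 40, "zip": 1}

decoded: {"severity": "CLOSED", "meta": {"latitude": -0.5, "verified": false, "checksum": null, "attempts": -7}, "id": null, "version": 100, "seq": 40, "zip": 1}


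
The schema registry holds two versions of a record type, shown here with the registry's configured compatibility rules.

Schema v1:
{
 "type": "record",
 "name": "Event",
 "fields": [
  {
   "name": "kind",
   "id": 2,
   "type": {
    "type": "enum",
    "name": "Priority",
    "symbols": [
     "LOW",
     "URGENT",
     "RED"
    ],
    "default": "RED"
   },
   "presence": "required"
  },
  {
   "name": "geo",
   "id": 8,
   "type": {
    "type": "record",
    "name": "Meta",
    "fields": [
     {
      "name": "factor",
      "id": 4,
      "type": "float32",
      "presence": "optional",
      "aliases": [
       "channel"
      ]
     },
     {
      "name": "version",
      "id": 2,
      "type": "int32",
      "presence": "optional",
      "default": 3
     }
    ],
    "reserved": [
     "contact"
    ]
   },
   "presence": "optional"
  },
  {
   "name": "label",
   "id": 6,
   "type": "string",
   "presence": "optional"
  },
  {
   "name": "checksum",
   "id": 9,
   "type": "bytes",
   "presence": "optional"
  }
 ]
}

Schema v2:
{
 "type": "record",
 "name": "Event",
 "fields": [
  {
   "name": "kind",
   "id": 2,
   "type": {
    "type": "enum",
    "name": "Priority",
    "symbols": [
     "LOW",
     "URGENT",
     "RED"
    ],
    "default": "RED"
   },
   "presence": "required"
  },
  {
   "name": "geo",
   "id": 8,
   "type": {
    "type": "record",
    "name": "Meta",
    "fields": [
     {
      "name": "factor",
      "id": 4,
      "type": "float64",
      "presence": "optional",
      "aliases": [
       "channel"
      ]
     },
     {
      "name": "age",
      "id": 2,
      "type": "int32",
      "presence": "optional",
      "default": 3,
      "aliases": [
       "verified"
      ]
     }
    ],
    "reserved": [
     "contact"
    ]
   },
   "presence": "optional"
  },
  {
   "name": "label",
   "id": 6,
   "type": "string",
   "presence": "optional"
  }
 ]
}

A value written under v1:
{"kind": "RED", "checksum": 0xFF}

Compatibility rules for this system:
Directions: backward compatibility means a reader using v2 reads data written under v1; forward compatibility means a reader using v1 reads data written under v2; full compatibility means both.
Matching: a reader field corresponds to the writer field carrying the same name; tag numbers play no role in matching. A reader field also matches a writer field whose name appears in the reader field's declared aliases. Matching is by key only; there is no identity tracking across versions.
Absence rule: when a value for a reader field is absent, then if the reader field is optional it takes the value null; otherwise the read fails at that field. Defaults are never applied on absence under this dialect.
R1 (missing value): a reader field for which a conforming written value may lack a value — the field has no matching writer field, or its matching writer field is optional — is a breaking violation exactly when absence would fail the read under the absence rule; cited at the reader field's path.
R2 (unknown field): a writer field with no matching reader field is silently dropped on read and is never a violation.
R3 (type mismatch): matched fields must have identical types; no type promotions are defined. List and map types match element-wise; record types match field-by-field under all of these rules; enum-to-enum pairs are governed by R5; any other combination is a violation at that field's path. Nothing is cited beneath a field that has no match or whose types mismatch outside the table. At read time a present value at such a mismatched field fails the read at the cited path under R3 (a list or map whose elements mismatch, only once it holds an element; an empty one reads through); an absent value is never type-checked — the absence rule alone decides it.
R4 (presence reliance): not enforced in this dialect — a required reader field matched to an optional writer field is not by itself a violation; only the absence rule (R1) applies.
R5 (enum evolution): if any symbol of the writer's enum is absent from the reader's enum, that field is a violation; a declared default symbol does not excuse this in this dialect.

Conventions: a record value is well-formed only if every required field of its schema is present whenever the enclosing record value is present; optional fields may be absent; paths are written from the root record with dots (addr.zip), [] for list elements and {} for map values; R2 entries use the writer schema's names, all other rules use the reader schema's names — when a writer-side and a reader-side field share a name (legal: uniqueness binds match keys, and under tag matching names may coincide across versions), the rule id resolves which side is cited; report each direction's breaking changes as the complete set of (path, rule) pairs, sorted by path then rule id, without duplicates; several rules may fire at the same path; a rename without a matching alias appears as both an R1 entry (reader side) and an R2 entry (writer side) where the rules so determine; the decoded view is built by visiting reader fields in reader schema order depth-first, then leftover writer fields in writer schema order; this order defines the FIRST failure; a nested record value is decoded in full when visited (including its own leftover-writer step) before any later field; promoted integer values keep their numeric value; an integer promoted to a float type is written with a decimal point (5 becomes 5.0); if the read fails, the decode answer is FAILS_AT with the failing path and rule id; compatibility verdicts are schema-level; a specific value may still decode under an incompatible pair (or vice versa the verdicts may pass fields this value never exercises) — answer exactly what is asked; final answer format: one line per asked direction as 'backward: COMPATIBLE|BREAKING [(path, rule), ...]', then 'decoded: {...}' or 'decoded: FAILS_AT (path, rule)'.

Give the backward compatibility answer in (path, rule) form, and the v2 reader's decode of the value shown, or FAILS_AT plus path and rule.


backward: BREAKING [(geo.factor, R3)]; decoded: {"kind": "RED", "geo": null, "label": null}

each type pair in Event: writer, then reader
backward pass over Event, reader schema v2, writer schema v1:
  kind: Priority -> Priority, writer required; from kind
  geo: Meta -> Meta, writer optional; from geo
  label: string -> string, writer optional; from label
  checksum (writer side), unknown to reader
  geo.factor: float32 -> float64, writer optional; from geo.factor
  geo.age: no writer match
  geo.version (writer side), unknown to reader
  rule R3 violated at geo.factor
  => backward verdict for Event: BREAKING, 1 violation(s)
migrating the Event value to v2:
  kind := "RED"
  geo := null (absent, optional -> null)
  label := null (absent, optional -> null)
  writer checksum: unknown -> dropped
  => decoded: {"kind": "RED", "geo": null, "label": null}
ruling out the remaining Event differences:
  renamed field version to age in record Meta -> no rule fires on it in Event's dialect; the asked verdict holds


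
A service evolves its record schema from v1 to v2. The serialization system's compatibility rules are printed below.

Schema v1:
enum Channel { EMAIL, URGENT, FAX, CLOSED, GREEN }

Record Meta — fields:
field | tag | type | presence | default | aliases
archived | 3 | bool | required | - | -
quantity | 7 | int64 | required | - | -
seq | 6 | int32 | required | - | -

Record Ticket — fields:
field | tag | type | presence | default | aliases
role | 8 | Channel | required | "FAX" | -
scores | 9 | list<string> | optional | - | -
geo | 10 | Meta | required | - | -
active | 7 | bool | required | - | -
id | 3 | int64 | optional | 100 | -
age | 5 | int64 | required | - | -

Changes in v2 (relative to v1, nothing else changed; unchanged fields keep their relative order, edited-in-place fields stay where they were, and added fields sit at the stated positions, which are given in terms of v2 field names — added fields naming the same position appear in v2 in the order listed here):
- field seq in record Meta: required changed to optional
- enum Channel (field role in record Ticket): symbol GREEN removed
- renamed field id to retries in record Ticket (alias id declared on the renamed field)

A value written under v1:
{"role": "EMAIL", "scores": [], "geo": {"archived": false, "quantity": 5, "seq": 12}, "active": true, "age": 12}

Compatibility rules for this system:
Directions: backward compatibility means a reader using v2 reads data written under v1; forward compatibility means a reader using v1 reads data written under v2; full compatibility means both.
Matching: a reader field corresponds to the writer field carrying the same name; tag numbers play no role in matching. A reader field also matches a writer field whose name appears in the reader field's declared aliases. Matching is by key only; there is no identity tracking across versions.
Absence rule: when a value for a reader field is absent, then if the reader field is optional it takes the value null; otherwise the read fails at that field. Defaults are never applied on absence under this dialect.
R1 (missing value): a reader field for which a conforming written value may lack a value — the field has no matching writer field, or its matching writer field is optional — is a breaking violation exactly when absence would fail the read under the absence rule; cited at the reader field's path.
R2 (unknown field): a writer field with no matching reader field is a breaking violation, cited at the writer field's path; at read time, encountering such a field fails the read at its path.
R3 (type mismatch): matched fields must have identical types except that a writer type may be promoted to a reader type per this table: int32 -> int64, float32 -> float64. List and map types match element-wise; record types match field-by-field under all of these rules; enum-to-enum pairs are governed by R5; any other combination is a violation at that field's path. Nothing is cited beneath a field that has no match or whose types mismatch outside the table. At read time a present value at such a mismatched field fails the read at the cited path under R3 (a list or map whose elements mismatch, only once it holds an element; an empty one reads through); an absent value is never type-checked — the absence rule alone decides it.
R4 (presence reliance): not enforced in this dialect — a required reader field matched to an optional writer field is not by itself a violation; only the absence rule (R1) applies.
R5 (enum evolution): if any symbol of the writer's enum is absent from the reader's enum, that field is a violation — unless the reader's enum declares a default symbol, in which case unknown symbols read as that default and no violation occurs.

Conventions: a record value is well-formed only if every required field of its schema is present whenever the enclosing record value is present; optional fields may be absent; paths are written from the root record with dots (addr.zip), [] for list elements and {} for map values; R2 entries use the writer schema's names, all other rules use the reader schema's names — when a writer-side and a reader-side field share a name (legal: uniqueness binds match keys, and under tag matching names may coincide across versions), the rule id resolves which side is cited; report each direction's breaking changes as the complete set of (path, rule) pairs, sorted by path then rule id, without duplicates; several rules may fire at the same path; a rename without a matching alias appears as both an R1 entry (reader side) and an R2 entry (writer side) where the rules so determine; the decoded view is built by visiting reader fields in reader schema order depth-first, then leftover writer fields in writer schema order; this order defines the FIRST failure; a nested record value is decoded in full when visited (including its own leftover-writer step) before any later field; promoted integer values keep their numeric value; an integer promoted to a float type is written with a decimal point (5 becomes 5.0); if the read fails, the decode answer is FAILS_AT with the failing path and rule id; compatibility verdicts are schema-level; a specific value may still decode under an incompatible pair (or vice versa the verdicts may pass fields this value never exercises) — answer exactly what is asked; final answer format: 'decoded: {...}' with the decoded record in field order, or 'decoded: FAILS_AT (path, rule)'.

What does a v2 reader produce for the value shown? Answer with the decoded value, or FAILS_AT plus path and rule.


in Ticket below, arrows point writer -> reader
decode (reader v2):
  role := "EMAIL"
  scores := []
  geo.archived := false
  geo.quantity := 5
  geo.seq := 12
  active := true
  retries := null (not supplied -> null)
  age := 12
  => decoded: {"role": "EMAIL", "scores": [], "geo": {"archived": false, "quantity": 5, "seq": 12}, "active": true, "retries": null, "age": 12}
diffs on Ticket not affecting the asked answer:
  field seq in record Meta: required changed to optional -> a verdict-level change on Ticket — the shown value reads the same
  enum Channel (field role in record Ticket): symbol GREEN removed -> a verdict-level change on Ticket — the shown value reads the same

decoded: {"role": "EMAIL", "scores": [], "geo": {"archived": false, "quantity": 5, "seq": 12}, "active": true, "retries": null, "age": 12}


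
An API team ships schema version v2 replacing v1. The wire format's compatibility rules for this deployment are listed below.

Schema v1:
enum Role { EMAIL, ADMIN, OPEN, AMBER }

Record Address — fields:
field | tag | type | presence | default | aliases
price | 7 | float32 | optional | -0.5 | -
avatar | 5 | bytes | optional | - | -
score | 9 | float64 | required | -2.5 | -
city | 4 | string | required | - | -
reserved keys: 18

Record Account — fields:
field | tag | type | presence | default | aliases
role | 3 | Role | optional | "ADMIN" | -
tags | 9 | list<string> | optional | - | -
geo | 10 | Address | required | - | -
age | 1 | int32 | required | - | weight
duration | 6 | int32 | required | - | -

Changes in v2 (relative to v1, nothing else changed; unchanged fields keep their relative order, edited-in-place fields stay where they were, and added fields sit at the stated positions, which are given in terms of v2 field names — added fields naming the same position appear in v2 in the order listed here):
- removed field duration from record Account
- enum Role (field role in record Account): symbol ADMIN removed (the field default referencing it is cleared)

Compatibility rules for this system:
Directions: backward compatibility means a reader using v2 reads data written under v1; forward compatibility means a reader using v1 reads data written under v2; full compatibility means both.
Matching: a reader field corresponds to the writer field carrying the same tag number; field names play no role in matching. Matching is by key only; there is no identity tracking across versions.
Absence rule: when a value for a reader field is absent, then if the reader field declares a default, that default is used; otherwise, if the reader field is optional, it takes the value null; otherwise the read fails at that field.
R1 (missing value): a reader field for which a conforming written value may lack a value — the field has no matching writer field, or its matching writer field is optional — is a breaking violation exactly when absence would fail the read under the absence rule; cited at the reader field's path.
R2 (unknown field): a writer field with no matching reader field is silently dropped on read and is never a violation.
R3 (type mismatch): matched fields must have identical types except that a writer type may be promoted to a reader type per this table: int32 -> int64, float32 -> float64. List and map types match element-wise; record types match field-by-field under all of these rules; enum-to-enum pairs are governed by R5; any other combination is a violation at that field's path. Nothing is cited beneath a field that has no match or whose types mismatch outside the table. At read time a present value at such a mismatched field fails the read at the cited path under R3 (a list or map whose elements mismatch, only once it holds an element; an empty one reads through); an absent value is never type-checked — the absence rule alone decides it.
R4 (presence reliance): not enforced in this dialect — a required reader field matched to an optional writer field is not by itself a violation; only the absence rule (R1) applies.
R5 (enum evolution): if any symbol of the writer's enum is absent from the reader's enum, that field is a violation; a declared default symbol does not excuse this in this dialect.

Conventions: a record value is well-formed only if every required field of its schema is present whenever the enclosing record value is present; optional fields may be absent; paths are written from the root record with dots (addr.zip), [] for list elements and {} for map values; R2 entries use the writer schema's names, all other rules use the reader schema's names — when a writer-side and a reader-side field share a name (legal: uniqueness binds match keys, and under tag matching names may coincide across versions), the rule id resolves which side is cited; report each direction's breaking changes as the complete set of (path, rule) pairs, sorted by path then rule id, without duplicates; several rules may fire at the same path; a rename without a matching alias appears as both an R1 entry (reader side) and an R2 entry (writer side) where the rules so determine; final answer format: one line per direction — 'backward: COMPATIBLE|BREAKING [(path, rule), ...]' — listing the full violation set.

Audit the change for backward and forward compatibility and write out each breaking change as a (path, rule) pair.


each type pair in Account: writer, then reader
backward pass over Account, reader schema v2, writer schema v1:
  writer optional, Role -> Role: reader role maps from writer role
  writer optional, list<string> -> list<string>: reader tags maps from writer tags
  writer required, Address -> Address: reader geo maps from writer geo
  writer required, int32 -> int32: reader age maps from writer age
  writer duration: unknown to reader
  writer optional, float32 -> float32: reader geo.price maps from writer geo.price
  writer optional, bytes -> bytes: reader geo.avatar maps from writer geo.avatar
  writer required, float64 -> float64: reader geo.score maps from writer geo.score
  writer required, string -> string: reader geo.city maps from writer geo.city
  rule R5 violated at role
  => backward: BREAKING (1)
forward pass over Account, reader schema v1, writer schema v2:
  writer optional, Role -> Role: reader role maps from writer role
  writer optional, list<string> -> list<string>: reader tags maps from writer tags
  writer required, Address -> Address: reader geo maps from writer geo
  writer required, int32 -> int32: reader age maps from writer age
  duration: no writer-side match
  writer optional, float32 -> float32: reader geo.price maps from writer geo.price
  writer optional, bytes -> bytes: reader geo.avatar maps from writer geo.avatar
  writer required, float64 -> float64: reader geo.score maps from writer geo.score
  writer required, string -> string: reader geo.city maps from writer geo.city
  rule R1 violated at duration
  => forward: BREAKING (1)

backward: BREAKING [(role, R5)]; forward: BREAKING [(duration, R1)]
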